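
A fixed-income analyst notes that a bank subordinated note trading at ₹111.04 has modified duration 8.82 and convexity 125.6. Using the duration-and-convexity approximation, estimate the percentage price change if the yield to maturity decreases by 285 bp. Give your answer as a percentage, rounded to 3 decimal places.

+30.238%

Duration effect: -D_mod·Δy = -8.82 × (-0.0285) = +0.251370
Convexity effect: ½·C·(Δy)² = 0.5 × 125.6 × (-0.0285)² = +0.0510093
ΔP/P ≈ +0.251370 + 0.0510093 = +0.3023793
= +30.23793%.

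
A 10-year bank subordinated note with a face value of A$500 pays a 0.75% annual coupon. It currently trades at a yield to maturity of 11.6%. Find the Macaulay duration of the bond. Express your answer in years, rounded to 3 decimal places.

Periodic yield y = 0.116. Discount each cash flow and weight by its year:
  t   CF        PV=CF/(1+0.116)^t    t·PV
  1         3.75         3.3602         3.3602
  2         3.75         3.0109         6.0219
  3         3.75         2.6980         8.0939
  4         3.75         2.4175         9.6702
  5         3.75         2.1663        10.8313
  6         3.75         1.9411        11.6466
  7         3.75         1.7393        12.1753
  8         3.75         1.5585        12.4683
  9         3.75         1.3965        12.5689
  10      503.75       168.1021     1,681.0209
  Σ                    188.3905     1,767.8575
Price P = Σ PV = 188.3905.
Macaulay duration = Σ(t·PV) / P = 1,767.8575 / 188.3905 = 9.38400 years.

9.384 years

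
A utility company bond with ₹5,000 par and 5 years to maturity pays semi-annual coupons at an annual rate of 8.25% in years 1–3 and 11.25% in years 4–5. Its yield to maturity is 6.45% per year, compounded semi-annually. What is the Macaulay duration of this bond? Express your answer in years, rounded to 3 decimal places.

4.230 years

Periodic yield y = 0.03225. Discount each cash flow and weight by its period:
  t   CF        PV=CF/(1+0.03225)^t    t·PV
  1       206.25       199.8062       199.8062
  2       206.25       193.5638       387.1276
  3       206.25       187.5164       562.5492
  4       206.25       181.6579       726.6318
  5       206.25       175.9825       879.9125
  6       206.25       170.4844     1,022.9063
  7       281.25       225.2155     1,576.5085
  8       281.25       218.1792     1,745.4338
  9       281.25       211.3628     1,902.2650
  10    5,281.25     3,844.9245    38,449.2445
  Σ                  5,608.6933    47,452.3856
Price P = Σ PV = 5,608.6933.
Macaulay duration = Σ(t·PV) / P = 47,452.3856 / 5,608.6933 = 8.46051 half-year periods.
In years: 8.46051 / 2 = 4.23025 years.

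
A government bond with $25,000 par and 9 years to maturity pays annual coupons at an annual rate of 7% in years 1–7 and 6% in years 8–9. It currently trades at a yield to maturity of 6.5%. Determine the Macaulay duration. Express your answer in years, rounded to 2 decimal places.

Periodic yield y = 0.065. Discount each cash flow and weight by its year:
  t   CF        PV=CF/(1+0.065)^t    t·PV
  1     1,750.00     1,643.1925     1,643.1925
  2     1,750.00     1,542.9037     3,085.8075
  3     1,750.00     1,448.7359     4,346.2077
  4     1,750.00     1,360.3154     5,441.2616
  5     1,750.00     1,277.2915     6,386.4573
  6     1,750.00     1,199.3347     7,196.0082
  7     1,750.00     1,126.1359     7,882.9511
  8     1,500.00       906.3468     7,250.7743
  9    26,500.00    15,034.8605   135,313.7448
  Σ                 25,539.1169   178,546.4051
Price P = Σ PV = 25,539.1169.
Macaulay duration = Σ(t·PV) / P = 178,546.4051 / 25,539.1169 = 6.99110 years.

6.99 years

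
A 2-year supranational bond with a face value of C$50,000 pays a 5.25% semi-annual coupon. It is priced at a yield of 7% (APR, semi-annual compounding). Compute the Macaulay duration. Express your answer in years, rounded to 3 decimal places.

Periodic yield y = 0.035. Discount each cash flow and weight by its period:
  t   CF        PV=CF/(1+0.035)^t    t·PV
  1     1,312.50     1,268.1159     1,268.1159
  2     1,312.50     1,225.2328     2,450.4656
  3     1,312.50     1,183.7998     3,551.3994
  4    51,312.50    44,715.8793   178,863.5172
  Σ                 48,393.0278   186,133.4982
Price P = Σ PV = 48,393.0278.
Macaulay duration = Σ(t·PV) / P = 186,133.4982 / 48,393.0278 = 3.84629 half-year periods.
In years: 3.84629 / 2 = 1.92314 years.

1.923 years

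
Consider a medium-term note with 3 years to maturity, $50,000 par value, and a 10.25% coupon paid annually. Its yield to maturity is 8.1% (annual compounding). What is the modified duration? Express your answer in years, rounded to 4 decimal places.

2.5321 years

Periodic yield y = 0.081. First find Macaulay duration:
  t   CF        PV=CF/(1+0.081)^t    t·PV
  1     5,125.00     4,740.9806     4,740.9806
  2     5,125.00     4,385.7360     8,771.4719
  3    55,125.00    43,638.6715   130,916.0144
  Σ                 52,765.3880   144,428.4669
P = 52,765.3880; Macaulay duration = 144,428.4669 / 52,765.3880 = 2.73718 years.
Modified duration = D_Mac / (1 + y) = 2.73718 / 1.081 = 2.53208 years.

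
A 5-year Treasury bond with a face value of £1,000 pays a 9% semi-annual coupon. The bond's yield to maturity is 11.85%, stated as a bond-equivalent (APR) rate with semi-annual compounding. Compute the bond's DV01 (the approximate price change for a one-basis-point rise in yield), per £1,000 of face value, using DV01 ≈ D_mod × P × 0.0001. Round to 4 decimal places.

Periodic yield y = 0.05925.
  t   CF        PV=CF/(1+0.05925)^t    t·PV
  1        45.00        42.4829        42.4829
  2        45.00        40.1066        80.2131
  3        45.00        37.8632       113.5895
  4        45.00        35.7453       142.9811
  5        45.00        33.7458       168.7292
  6        45.00        31.8582       191.1494
  7        45.00        30.0762       210.5335
  8        45.00        28.3939       227.1510
  9        45.00        26.8056       241.2508
  10    1,045.00       587.6674     5,876.6735
  Σ                    894.7451     7,294.7541
P = 894.7451; D_Mac = 8.15289 half-year periods = 4.07644 yrs; D_mod = 3.84842 yrs.
DV01 ≈ 3.84842 × 894.7451 × 0.0001 = 0.344336.

£0.3443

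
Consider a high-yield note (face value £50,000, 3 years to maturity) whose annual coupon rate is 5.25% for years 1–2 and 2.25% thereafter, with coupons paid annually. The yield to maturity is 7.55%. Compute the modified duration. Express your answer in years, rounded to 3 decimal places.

2.644 years

Periodic yield y = 0.0755. First find Macaulay duration:
  t   CF        PV=CF/(1+0.0755)^t    t·PV
  1     2,625.00     2,440.7252     2,440.7252
  2     2,625.00     2,269.3866     4,538.7731
  3    51,125.00    41,096.2389   123,288.7166
  Σ                 45,806.3507   130,268.2149
P = 45,806.3507; Macaulay duration = 130,268.2149 / 45,806.3507 = 2.84389 years.
Modified duration = D_Mac / (1 + y) = 2.84389 / 1.0755 = 2.64425 years.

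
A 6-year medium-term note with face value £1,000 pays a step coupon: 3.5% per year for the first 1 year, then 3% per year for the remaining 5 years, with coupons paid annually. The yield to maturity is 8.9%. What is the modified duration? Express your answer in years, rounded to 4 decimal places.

Periodic yield y = 0.089. First find Macaulay duration:
  t   CF        PV=CF/(1+0.089)^t    t·PV
  1        35.00        32.1396        32.1396
  2        30.00        25.2968        50.5936
  3        30.00        23.2294        69.6881
  4        30.00        21.3309        85.3237
  5        30.00        19.5876        97.9381
  6     1,030.00       617.5469     3,705.2814
  Σ                    739.1312     4,040.9646
P = 739.1312; Macaulay duration = 4,040.9646 / 739.1312 = 5.46718 years.
Modified duration = D_Mac / (1 + y) = 5.46718 / 1.089 = 5.02037 years.

5.0204 years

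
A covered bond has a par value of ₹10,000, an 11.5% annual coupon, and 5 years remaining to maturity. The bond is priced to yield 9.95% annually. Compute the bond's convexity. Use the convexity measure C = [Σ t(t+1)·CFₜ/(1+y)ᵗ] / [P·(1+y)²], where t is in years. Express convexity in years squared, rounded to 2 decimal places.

With y = 0.0995:
  t   CF        PV=CF/(1+0.0995)^t    t·PV        t(t+1)·PV
  1     1,150.00     1,045.9300     1,045.9300       2,091.8599
  2     1,150.00       951.2778     1,902.5556       5,707.6669
  3     1,150.00       865.1913     2,595.5739      10,382.2955
  4     1,150.00       786.8952     3,147.5809      15,737.9043
  5    11,150.00     6,939.0289    34,695.1447     208,170.8683
  Σ                 10,588.3232    43,386.7851     242,090.5950
P = 10,588.3232.
Convexity = Σ t(t+1)·PV / [P·(1+y)²] = 242,090.5950 / (10,588.3232 × 1.208900) = 18.91299.

18.91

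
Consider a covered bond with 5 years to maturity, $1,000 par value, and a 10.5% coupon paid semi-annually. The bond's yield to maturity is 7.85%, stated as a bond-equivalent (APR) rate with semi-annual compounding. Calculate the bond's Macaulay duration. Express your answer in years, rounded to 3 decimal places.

Periodic yield y = 0.03925. Discount each cash flow and weight by its period:
  t   CF        PV=CF/(1+0.03925)^t    t·PV
  1        52.50        50.5172        50.5172
  2        52.50        48.6093        97.2186
  3        52.50        46.7734       140.3203
  4        52.50        45.0069       180.0276
  5        52.50        43.3071       216.5355
  6        52.50        41.6715       250.0290
  7        52.50        40.0977       280.6836
  8        52.50        38.5833       308.6662
  9        52.50        37.1261       334.1346
  10    1,052.50       716.1793     7,161.7931
  Σ                  1,107.8717     9,019.9258
Price P = Σ PV = 1,107.8717.
Macaulay duration = Σ(t·PV) / P = 9,019.9258 / 1,107.8717 = 8.14167 half-year periods.
In years: 8.14167 / 2 = 4.07083 years.

4.071 years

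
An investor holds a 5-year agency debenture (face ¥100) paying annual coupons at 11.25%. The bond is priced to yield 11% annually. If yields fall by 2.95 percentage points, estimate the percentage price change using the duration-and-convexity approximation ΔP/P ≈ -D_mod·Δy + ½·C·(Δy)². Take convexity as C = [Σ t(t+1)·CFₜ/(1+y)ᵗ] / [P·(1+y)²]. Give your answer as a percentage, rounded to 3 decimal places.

With y = 0.11:
  t   CF        PV=CF/(1+0.11)^t    t·PV        t(t+1)·PV
  1        11.25        10.1351        10.1351          20.2703
  2        11.25         9.1308        18.2615          54.7845
  3        11.25         8.2259        24.6777          98.7108
  4        11.25         7.4107        29.6429         148.2145
  5       111.25        66.0215       330.1073       1,980.6438
  Σ                    100.9240       412.8245       2,302.6239
P = 100.9240; D_Mac = 4.09045 yrs; D_mod = 3.68509 yrs; C = 18.51752.
Duration effect: -3.68509 × (-0.0295) = +0.108710
Convexity effect: 0.5 × 18.51752 × (-0.0295)² = +0.0080574
ΔP/P ≈ +0.108710 + 0.0080574 = +0.116768 = +11.6768%.

+11.677%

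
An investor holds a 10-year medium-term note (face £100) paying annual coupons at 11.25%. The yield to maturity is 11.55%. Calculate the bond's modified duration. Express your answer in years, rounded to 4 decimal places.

Periodic yield y = 0.1155. First find Macaulay duration:
  t   CF        PV=CF/(1+0.1155)^t    t·PV
  1        11.25        10.0852        10.0852
  2        11.25         9.0409        18.0819
  3        11.25         8.1048        24.3145
  4        11.25         7.2656        29.0626
  5        11.25         6.5134        32.5668
  6        11.25         5.8390        35.0337
  7        11.25         5.2344        36.6407
  8        11.25         4.6924        37.5393
  9        11.25         4.2066        37.8590
  10      111.25        37.2910       372.9102
  Σ                     98.2732       634.0937
P = 98.2732; Macaulay duration = 634.0937 / 98.2732 = 6.45235 years.
Modified duration = D_Mac / (1 + y) = 6.45235 / 1.1155 = 5.78427 years.

5.7843 years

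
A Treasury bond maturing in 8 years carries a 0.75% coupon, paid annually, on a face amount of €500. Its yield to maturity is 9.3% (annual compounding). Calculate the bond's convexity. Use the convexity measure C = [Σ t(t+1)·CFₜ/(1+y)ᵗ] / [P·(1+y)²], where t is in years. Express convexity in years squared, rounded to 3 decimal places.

With y = 0.093:
  t   CF        PV=CF/(1+0.093)^t    t·PV        t(t+1)·PV
  1         3.75         3.4309         3.4309           6.8618
  2         3.75         3.1390         6.2780          18.8340
  3         3.75         2.8719         8.6157          34.4629
  4         3.75         2.6275        10.5102          52.5510
  5         3.75         2.4040        12.0199          72.1193
  6         3.75         2.1994        13.1966          92.3761
  7         3.75         2.0123        14.0860         112.6881
  8       503.75       247.3169     1,978.5351      17,806.8155
  Σ                    266.0020     2,046.6724      18,196.7088
P = 266.0020.
Convexity = Σ t(t+1)·PV / [P·(1+y)²] = 18,196.7088 / (266.0020 × 1.194649) = 57.26215.

57.262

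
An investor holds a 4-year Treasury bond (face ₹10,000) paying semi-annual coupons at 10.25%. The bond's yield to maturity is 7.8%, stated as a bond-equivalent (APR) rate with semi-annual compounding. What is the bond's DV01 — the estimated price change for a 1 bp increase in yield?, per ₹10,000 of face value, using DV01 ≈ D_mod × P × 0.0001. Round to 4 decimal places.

₹3.5517

Periodic yield y = 0.039.
  t   CF        PV=CF/(1+0.039)^t    t·PV
  1       512.50       493.2628       493.2628
  2       512.50       474.7476       949.4952
  3       512.50       456.9274     1,370.7823
  4       512.50       439.7762     1,759.1046
  5       512.50       423.2687     2,116.3434
  6       512.50       407.3808     2,444.2850
  7       512.50       392.0893     2,744.6254
  8    10,512.50     7,740.7248    61,925.7985
  Σ                 10,828.1776    73,803.6971
P = 10,828.1776; D_Mac = 6.81589 half-year periods = 3.40795 yrs; D_mod = 3.28003 yrs.
DV01 ≈ 3.28003 × 10,828.1776 × 0.0001 = 3.551670.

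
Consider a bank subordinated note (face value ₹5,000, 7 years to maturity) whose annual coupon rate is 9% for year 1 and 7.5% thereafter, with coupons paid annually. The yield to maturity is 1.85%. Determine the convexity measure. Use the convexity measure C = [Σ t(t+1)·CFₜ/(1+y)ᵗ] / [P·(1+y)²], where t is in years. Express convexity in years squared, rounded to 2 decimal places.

42.31

With y = 0.0185:
  t   CF        PV=CF/(1+0.0185)^t    t·PV        t(t+1)·PV
  1       450.00       441.8262       441.8262         883.6524
  2       375.00       361.5007       723.0015       2,169.0045
  3       375.00       354.9345     1,064.8034       4,259.2135
  4       375.00       348.4874     1,393.9498       6,969.7489
  5       375.00       342.1575     1,710.7876      10,264.7259
  6       375.00       335.9426     2,015.6555      14,109.5888
  7     5,375.00     4,727.7144    33,094.0010     264,752.0077
  Σ                  6,912.5634    40,444.0250     303,407.9418
P = 6,912.5634.
Convexity = Σ t(t+1)·PV / [P·(1+y)²] = 303,407.9418 / (6,912.5634 × 1.037342) = 42.31221.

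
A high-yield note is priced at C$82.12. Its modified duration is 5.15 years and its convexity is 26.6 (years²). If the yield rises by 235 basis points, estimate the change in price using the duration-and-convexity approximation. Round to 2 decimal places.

Duration effect: -D_mod·Δy = -5.15 × (+0.0235) = -0.121025
Convexity effect: ½·C·(Δy)² = 0.5 × 26.6 × (0.0235)² = +0.007344925
ΔP/P ≈ -0.121025 + 0.007344925 = -0.113680075
ΔP ≈ 82.12 × (-0.113680075) = -9.335407759.

-C$9.34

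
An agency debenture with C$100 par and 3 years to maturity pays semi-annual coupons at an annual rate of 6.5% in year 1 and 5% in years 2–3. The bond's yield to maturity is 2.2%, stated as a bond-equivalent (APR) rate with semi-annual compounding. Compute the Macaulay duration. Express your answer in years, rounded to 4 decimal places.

2.8028 years

Periodic yield y = 0.011. Discount each cash flow and weight by its period:
  t   CF        PV=CF/(1+0.011)^t    t·PV
  1         3.25         3.2146         3.2146
  2         3.25         3.1797         6.3593
  3         2.50         2.4193         7.2578
  4         2.50         2.3930         9.5718
  5         2.50         2.3669        11.8346
  6       102.50        95.9880       575.9280
  Σ                    109.5615       614.1663
Price P = Σ PV = 109.5615.
Macaulay duration = Σ(t·PV) / P = 614.1663 / 109.5615 = 5.60568 half-year periods.
In years: 5.60568 / 2 = 2.80284 years.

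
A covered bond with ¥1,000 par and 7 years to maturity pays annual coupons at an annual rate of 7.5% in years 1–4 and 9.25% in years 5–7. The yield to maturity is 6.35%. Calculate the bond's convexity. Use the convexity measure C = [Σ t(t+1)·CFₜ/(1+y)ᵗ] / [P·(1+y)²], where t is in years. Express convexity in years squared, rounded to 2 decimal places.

With y = 0.0635:
  t   CF        PV=CF/(1+0.0635)^t    t·PV        t(t+1)·PV
  1        75.00        70.5219        70.5219         141.0437
  2        75.00        66.3111       132.6222         397.8666
  3        75.00        62.3518       187.0553         748.2212
  4        75.00        58.6288       234.5154       1,172.5768
  5        92.50        67.9914       339.9572       2,039.7433
  6        92.50        63.9318       383.5907       2,685.1346
  7     1,092.50       710.0010     4,970.0073      39,760.0583
  Σ                  1,099.7378     6,318.2699      46,944.6446
P = 1,099.7378.
Convexity = Σ t(t+1)·PV / [P·(1+y)²] = 46,944.6446 / (1,099.7378 × 1.131032) = 37.74174.

37.74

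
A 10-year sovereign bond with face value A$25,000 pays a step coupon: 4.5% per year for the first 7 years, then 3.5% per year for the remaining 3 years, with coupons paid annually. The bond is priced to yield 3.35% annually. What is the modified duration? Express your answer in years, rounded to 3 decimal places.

8.076 years

Periodic yield y = 0.0335. First find Macaulay duration:
  t   CF        PV=CF/(1+0.0335)^t    t·PV
  1     1,125.00     1,088.5341     1,088.5341
  2     1,125.00     1,053.2502     2,106.5004
  3     1,125.00     1,019.1100     3,057.3301
  4     1,125.00       986.0765     3,944.3059
  5     1,125.00       954.1137     4,770.5683
  6     1,125.00       923.1869     5,539.1214
  7     1,125.00       893.2626     6,252.8383
  8       875.00       672.2398     5,377.9182
  9       875.00       650.4497     5,854.0474
  10   25,875.00    18,611.2503   186,112.5025
  Σ                 26,851.4738   224,103.6668
P = 26,851.4738; Macaulay duration = 224,103.6668 / 26,851.4738 = 8.34605 years.
Modified duration = D_Mac / (1 + y) = 8.34605 / 1.0335 = 8.07552 years.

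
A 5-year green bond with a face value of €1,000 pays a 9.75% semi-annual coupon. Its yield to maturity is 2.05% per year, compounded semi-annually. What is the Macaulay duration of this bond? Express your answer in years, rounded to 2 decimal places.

4.23 years

Periodic yield y = 0.01025. Discount each cash flow and weight by its period:
  t   CF        PV=CF/(1+0.01025)^t    t·PV
  1        48.75        48.2554        48.2554
  2        48.75        47.7658        95.5316
  3        48.75        47.2812       141.8435
  4        48.75        46.8014       187.2057
  5        48.75        46.3266       231.6329
  6        48.75        45.8566       275.1394
  7        48.75        45.3913       317.7391
  8        48.75        44.9308       359.4461
  9        48.75        44.4749       400.2740
  10    1,048.75       947.0728     9,470.7284
  Σ                  1,364.1567    11,527.7960
Price P = Σ PV = 1,364.1567.
Macaulay duration = Σ(t·PV) / P = 11,527.7960 / 1,364.1567 = 8.45049 half-year periods.
In years: 8.45049 / 2 = 4.22525 years.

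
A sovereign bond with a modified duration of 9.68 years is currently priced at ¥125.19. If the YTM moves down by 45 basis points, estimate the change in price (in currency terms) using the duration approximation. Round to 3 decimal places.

+¥5.453

Duration approximation: ΔP/P ≈ -D_mod · Δy = -9.68 × (-0.0045) = +0.043560.
ΔP ≈ 125.19 × (+0.043560) = +5.4532764.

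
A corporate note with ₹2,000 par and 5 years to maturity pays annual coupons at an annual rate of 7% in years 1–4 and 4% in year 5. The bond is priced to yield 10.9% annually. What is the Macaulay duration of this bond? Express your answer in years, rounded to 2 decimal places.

4.32 years

Periodic yield y = 0.109. Discount each cash flow and weight by its year:
  t   CF        PV=CF/(1+0.109)^t    t·PV
  1       140.00       126.2399       126.2399
  2       140.00       113.8322       227.6643
  3       140.00       102.6440       307.9319
  4       140.00        92.5554       370.2217
  5     2,080.00     1,239.9541     6,199.7704
  Σ                  1,675.2255     7,231.8281
Price P = Σ PV = 1,675.2255.
Macaulay duration = Σ(t·PV) / P = 7,231.8281 / 1,675.2255 = 4.31693 years.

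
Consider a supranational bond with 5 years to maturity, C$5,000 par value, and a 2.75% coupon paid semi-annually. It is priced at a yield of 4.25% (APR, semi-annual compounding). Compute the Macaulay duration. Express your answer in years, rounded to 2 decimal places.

Periodic yield y = 0.02125. Discount each cash flow and weight by its period:
  t   CF        PV=CF/(1+0.02125)^t    t·PV
  1        68.75        67.3195        67.3195
  2        68.75        65.9187       131.8374
  3        68.75        64.5471       193.6412
  4        68.75        63.2040       252.8159
  5        68.75        61.8888       309.4442
  6        68.75        60.6011       363.6064
  7        68.75        59.3401       415.3806
  8        68.75        58.1054       464.8428
  9        68.75        56.8963       512.0668
  10    5,068.75     4,107.5246    41,075.2463
  Σ                  4,665.3455    43,786.2011
Price P = Σ PV = 4,665.3455.
Macaulay duration = Σ(t·PV) / P = 43,786.2011 / 4,665.3455 = 9.38541 half-year periods.
In years: 9.38541 / 2 = 4.69271 years.

4.69 years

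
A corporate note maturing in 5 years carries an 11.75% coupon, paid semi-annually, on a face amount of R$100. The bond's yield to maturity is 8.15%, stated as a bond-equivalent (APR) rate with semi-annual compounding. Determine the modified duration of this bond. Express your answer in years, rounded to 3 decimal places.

Periodic yield y = 0.04075. First find Macaulay duration:
  t   CF        PV=CF/(1+0.04075)^t    t·PV
  1        5.875         5.6450         5.6450
  2        5.875         5.4239        10.8479
  3        5.875         5.2116        15.6347
  4        5.875         5.0075        20.0301
  5        5.875         4.8114        24.0572
  6        5.875         4.6231        27.7383
  7        5.875         4.4420        31.0943
  8        5.875         4.2681        34.1450
  9        5.875         4.1010        36.9090
  10     105.875        71.0116       710.1159
  Σ                    114.5453       916.2174
P = 114.5453; Macaulay duration = 916.2174 / 114.5453 = 7.99874 half-year periods = 3.99937 years.
Modified duration = D_Mac / (1 + y) = 3.99937 / 1.04075 = 3.84278 years.

3.843 years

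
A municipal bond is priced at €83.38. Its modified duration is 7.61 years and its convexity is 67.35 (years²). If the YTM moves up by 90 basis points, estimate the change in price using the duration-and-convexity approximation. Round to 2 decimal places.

Duration effect: -D_mod·Δy = -7.61 × (+0.009) = -0.068490
Convexity effect: ½·C·(Δy)² = 0.5 × 67.35 × (0.009)² = +0.002727675
ΔP/P ≈ -0.068490 + 0.002727675 = -0.065762325
ΔP ≈ 83.38 × (-0.065762325) = -5.4832626585.

-€5.48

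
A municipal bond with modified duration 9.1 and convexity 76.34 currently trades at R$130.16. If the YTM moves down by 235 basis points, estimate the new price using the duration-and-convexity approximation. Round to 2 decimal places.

Duration effect: -D_mod·Δy = -9.1 × (-0.0235) = +0.213850
Convexity effect: ½·C·(Δy)² = 0.5 × 76.34 × (-0.0235)² = +0.0210793825
ΔP/P ≈ +0.213850 + 0.0210793825 = +0.2349293825
New price ≈ 130.16 × (1 + 0.2349293825) = 160.7384084262.

R$160.74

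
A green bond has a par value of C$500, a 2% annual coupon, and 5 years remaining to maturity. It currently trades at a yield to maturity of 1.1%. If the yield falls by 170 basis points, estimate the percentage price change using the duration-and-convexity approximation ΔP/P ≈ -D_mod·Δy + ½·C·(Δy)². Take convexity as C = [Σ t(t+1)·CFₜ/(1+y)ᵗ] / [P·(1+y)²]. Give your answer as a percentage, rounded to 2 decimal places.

+8.50%

With y = 0.011:
  t   CF        PV=CF/(1+0.011)^t    t·PV        t(t+1)·PV
  1        10.00         9.8912         9.8912          19.7824
  2        10.00         9.7836        19.5672          58.7015
  3        10.00         9.6771        29.0314         116.1255
  4        10.00         9.5718        38.2874         191.4368
  5       510.00       482.8524     2,414.2620      14,485.5721
  Σ                    521.7761     2,511.0391      14,871.6183
P = 521.7761; D_Mac = 4.81248 yrs; D_mod = 4.76012 yrs; C = 27.88507.
Duration effect: -4.76012 × (-0.017) = +0.080922
Convexity effect: 0.5 × 27.88507 × (-0.017)² = +0.0040294
ΔP/P ≈ +0.080922 + 0.0040294 = +0.084951 = +8.4951%.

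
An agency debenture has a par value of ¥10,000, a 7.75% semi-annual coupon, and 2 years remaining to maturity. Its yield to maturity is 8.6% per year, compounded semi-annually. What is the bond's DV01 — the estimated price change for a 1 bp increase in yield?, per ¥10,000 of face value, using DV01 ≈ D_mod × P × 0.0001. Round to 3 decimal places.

Periodic yield y = 0.043.
  t   CF        PV=CF/(1+0.043)^t    t·PV
  1       387.50       371.5244       371.5244
  2       387.50       356.2075       712.4151
  3       387.50       341.5221     1,024.5662
  4    10,387.50     8,777.5599    35,110.2397
  Σ                  9,846.8140    37,218.7454
P = 9,846.8140; D_Mac = 3.77978 half-year periods = 1.88989 yrs; D_mod = 1.81197 yrs.
DV01 ≈ 1.81197 × 9,846.8140 × 0.0001 = 1.784216.

¥1.784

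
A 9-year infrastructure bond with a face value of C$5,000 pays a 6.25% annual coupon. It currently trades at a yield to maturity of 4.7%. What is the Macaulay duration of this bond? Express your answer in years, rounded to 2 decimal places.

7.26 years

Periodic yield y = 0.047. Discount each cash flow and weight by its year:
  t   CF        PV=CF/(1+0.047)^t    t·PV
  1       312.50       298.4718       298.4718
  2       312.50       285.0734       570.1468
  3       312.50       272.2764       816.8292
  4       312.50       260.0539     1,040.2154
  5       312.50       248.3800     1,241.9000
  6       312.50       237.2302     1,423.3811
  7       312.50       226.5809     1,586.0661
  8       312.50       216.4096     1,731.2770
  9     5,312.50     3,513.8143    31,624.3288
  Σ                  5,558.2904    40,332.6161
Price P = Σ PV = 5,558.2904.
Macaulay duration = Σ(t·PV) / P = 40,332.6161 / 5,558.2904 = 7.25630 years.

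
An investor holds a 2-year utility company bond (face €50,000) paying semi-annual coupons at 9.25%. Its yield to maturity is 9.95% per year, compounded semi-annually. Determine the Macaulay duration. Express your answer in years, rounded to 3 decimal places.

Periodic yield y = 0.04975. Discount each cash flow and weight by its period:
  t   CF        PV=CF/(1+0.04975)^t    t·PV
  1     2,312.50     2,202.9055     2,202.9055
  2     2,312.50     2,098.5048     4,197.0097
  3     2,312.50     1,999.0520     5,997.1560
  4    52,312.50    43,078.6358   172,314.5433
  Σ                 49,379.0981   184,711.6145
Price P = Σ PV = 49,379.0981.
Macaulay duration = Σ(t·PV) / P = 184,711.6145 / 49,379.0981 = 3.74068 half-year periods.
In years: 3.74068 / 2 = 1.87034 years.

1.870 years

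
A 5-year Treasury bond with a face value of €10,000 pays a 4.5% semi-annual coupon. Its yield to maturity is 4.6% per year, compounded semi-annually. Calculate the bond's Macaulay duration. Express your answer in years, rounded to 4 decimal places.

Periodic yield y = 0.023. Discount each cash flow and weight by its period:
  t   CF        PV=CF/(1+0.023)^t    t·PV
  1       225.00       219.9413       219.9413
  2       225.00       214.9964       429.9929
  3       225.00       210.1627       630.4881
  4       225.00       205.4376       821.7505
  5       225.00       200.8188     1,004.0940
  6       225.00       196.3038     1,177.8228
  7       225.00       191.8903     1,343.2323
  8       225.00       187.5761     1,500.6086
  9       225.00       183.3588     1,650.2294
  10   10,225.00     8,145.2980    81,452.9803
  Σ                  9,955.7839    90,231.1402
Price P = Σ PV = 9,955.7839.
Macaulay duration = Σ(t·PV) / P = 90,231.1402 / 9,955.7839 = 9.06319 half-year periods.
In years: 9.06319 / 2 = 4.53159 years.

4.5316 years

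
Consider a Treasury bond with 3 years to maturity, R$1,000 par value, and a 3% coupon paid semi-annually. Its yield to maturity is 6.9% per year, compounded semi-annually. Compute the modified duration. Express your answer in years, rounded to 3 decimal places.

2.788 years

Periodic yield y = 0.0345. First find Macaulay duration:
  t   CF        PV=CF/(1+0.0345)^t    t·PV
  1        15.00        14.4998        14.4998
  2        15.00        14.0162        28.0324
  3        15.00        13.5488        40.6463
  4        15.00        13.0969        52.3877
  5        15.00        12.6601        63.3007
  6     1,015.00       828.1005     4,968.6033
  Σ                    895.9223     5,167.4702
P = 895.9223; Macaulay duration = 5,167.4702 / 895.9223 = 5.76777 half-year periods = 2.88388 years.
Modified duration = D_Mac / (1 + y) = 2.88388 / 1.0345 = 2.78771 years.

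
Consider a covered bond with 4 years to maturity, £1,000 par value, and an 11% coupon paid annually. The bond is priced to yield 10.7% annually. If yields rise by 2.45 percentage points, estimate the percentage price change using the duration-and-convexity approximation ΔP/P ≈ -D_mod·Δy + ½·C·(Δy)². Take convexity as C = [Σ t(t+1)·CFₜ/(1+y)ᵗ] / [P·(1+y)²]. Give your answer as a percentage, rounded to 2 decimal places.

With y = 0.107:
  t   CF        PV=CF/(1+0.107)^t    t·PV        t(t+1)·PV
  1       110.00        99.3677        99.3677         198.7353
  2       110.00        89.7630       179.5260         538.5781
  3       110.00        81.0867       243.2602         973.0408
  4     1,110.00       739.1499     2,956.5994      14,782.9971
  Σ                  1,009.3673     3,478.7533      16,493.3513
P = 1,009.3673; D_Mac = 3.44647 yrs; D_mod = 3.11334 yrs; C = 13.33412.
Duration effect: -3.11334 × (+0.0245) = -0.076277
Convexity effect: 0.5 × 13.33412 × (0.0245)² = +0.0040019
ΔP/P ≈ -0.076277 + 0.0040019 = -0.072275 = -7.2275%.

-7.23%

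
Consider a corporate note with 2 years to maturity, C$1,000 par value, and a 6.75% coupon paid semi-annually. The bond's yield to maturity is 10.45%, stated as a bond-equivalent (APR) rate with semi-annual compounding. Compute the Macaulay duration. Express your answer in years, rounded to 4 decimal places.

1.9004 years

Periodic yield y = 0.05225. Discount each cash flow and weight by its period:
  t   CF        PV=CF/(1+0.05225)^t    t·PV
  1        33.75        32.0741        32.0741
  2        33.75        30.4815        60.9629
  3        33.75        28.9679        86.9037
  4     1,033.75       843.2178     3,372.8713
  Σ                    934.7413     3,552.8121
Price P = Σ PV = 934.7413.
Macaulay duration = Σ(t·PV) / P = 3,552.8121 / 934.7413 = 3.80085 half-year periods.
In years: 3.80085 / 2 = 1.90043 years.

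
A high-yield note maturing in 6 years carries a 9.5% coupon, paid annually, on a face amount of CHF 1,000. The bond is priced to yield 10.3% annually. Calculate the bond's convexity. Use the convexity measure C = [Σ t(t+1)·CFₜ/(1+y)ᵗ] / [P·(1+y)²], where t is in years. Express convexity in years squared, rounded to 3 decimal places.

25.591

With y = 0.103:
  t   CF        PV=CF/(1+0.103)^t    t·PV        t(t+1)·PV
  1        95.00        86.1287        86.1287         172.2575
  2        95.00        78.0859       156.1718         468.5154
  3        95.00        70.7941       212.3823         849.5292
  4        95.00        64.1832       256.7329       1,283.6646
  5        95.00        58.1897       290.9484       1,745.6907
  6     1,095.00       608.0805     3,648.4827      25,539.3791
  Σ                    965.4621     4,650.8469      30,059.0364
P = 965.4621.
Convexity = Σ t(t+1)·PV / [P·(1+y)²] = 30,059.0364 / (965.4621 × 1.216609) = 25.59109.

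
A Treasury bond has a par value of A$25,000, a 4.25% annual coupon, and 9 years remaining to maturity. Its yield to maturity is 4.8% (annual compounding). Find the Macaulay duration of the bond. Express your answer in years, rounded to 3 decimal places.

Periodic yield y = 0.048. Discount each cash flow and weight by its year:
  t   CF        PV=CF/(1+0.048)^t    t·PV
  1     1,062.50     1,013.8359     1,013.8359
  2     1,062.50       967.4006     1,934.8013
  3     1,062.50       923.0922     2,769.2767
  4     1,062.50       880.8132     3,523.2527
  5     1,062.50       840.4706     4,202.3530
  6     1,062.50       801.9758     4,811.8546
  7     1,062.50       765.2440     5,356.7083
  8     1,062.50       730.1947     5,841.5576
  9    26,062.50    17,090.8841   153,817.9567
  Σ                 24,013.9111   183,271.5968
Price P = Σ PV = 24,013.9111.
Macaulay duration = Σ(t·PV) / P = 183,271.5968 / 24,013.9111 = 7.63189 years.

7.632 years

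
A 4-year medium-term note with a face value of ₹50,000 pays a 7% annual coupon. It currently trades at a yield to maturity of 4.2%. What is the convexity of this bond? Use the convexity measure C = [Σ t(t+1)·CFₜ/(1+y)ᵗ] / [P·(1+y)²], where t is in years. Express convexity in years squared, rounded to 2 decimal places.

16.24

With y = 0.042:
  t   CF        PV=CF/(1+0.042)^t    t·PV        t(t+1)·PV
  1     3,500.00     3,358.9251     3,358.9251       6,717.8503
  2     3,500.00     3,223.5366     6,447.0732      19,341.2196
  3     3,500.00     3,093.6052     9,280.8156      37,123.2623
  4    53,500.00    45,381.9242   181,527.6968     907,638.4842
  Σ                 55,057.9911   200,614.5108     970,820.8164
P = 55,057.9911.
Convexity = Σ t(t+1)·PV / [P·(1+y)²] = 970,820.8164 / (55,057.9911 × 1.085764) = 16.23990.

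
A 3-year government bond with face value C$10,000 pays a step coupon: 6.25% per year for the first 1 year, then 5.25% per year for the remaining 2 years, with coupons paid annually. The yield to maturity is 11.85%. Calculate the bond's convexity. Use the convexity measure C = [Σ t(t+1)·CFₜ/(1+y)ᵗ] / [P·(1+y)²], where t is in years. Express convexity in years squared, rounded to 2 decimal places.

8.83

With y = 0.1185:
  t   CF        PV=CF/(1+0.1185)^t    t·PV        t(t+1)·PV
  1       625.00       558.7841       558.7841       1,117.5682
  2       525.00       419.6501       839.3002       2,517.9006
  3    10,525.00     7,521.6676    22,565.0029      90,260.0117
  Σ                  8,500.1018    23,963.0872      93,895.4804
P = 8,500.1018.
Convexity = Σ t(t+1)·PV / [P·(1+y)²] = 93,895.4804 / (8,500.1018 × 1.251042) = 8.82975.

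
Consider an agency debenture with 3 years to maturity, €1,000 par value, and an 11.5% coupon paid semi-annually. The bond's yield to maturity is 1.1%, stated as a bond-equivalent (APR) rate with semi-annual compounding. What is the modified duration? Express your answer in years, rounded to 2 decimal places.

2.66 years

Periodic yield y = 0.0055. First find Macaulay duration:
  t   CF        PV=CF/(1+0.0055)^t    t·PV
  1        57.50        57.1855        57.1855
  2        57.50        56.8727       113.7454
  3        57.50        56.5616       169.6848
  4        57.50        56.2522       225.0088
  5        57.50        55.9445       279.7225
  6     1,057.50     1,023.2645     6,139.5873
  Σ                  1,306.0810     6,984.9342
P = 1,306.0810; Macaulay duration = 6,984.9342 / 1,306.0810 = 5.34801 half-year periods = 2.67400 years.
Modified duration = D_Mac / (1 + y) = 2.67400 / 1.0055 = 2.65938 years.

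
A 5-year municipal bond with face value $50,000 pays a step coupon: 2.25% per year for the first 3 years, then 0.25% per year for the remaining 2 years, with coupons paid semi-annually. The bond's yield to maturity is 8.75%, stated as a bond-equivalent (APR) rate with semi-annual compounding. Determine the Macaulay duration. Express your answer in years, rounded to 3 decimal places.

4.726 years

Periodic yield y = 0.04375. Discount each cash flow and weight by its period:
  t   CF        PV=CF/(1+0.04375)^t    t·PV
  1       562.50       538.9222       538.9222
  2       562.50       516.3326     1,032.6652
  3       562.50       494.6899     1,484.0698
  4       562.50       473.9544     1,895.8177
  5       562.50       454.0881     2,270.4403
  6       562.50       435.0544     2,610.3266
  7        62.50        46.3132       324.1923
  8        62.50        44.3719       354.9753
  9        62.50        42.5120       382.6081
  10   50,062.50    32,624.7843   326,247.8426
  Σ                 35,671.0229   337,141.8599
Price P = Σ PV = 35,671.0229.
Macaulay duration = Σ(t·PV) / P = 337,141.8599 / 35,671.0229 = 9.45142 half-year periods.
In years: 9.45142 / 2 = 4.72571 years.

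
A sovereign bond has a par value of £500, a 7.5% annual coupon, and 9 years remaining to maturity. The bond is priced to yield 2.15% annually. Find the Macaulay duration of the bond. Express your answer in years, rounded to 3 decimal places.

7.244 years

Periodic yield y = 0.0215. Discount each cash flow and weight by its year:
  t   CF        PV=CF/(1+0.0215)^t    t·PV
  1        37.50        36.7107        36.7107
  2        37.50        35.9381        71.8761
  3        37.50        35.1816       105.5449
  4        37.50        34.4412       137.7646
  5        37.50        33.7163       168.5813
  6        37.50        33.0066       198.0397
  7        37.50        32.3119       226.1834
  8        37.50        31.6318       253.0546
  9       537.50       443.8468     3,994.6215
  Σ                    716.7850     5,192.3770
Price P = Σ PV = 716.7850.
Macaulay duration = Σ(t·PV) / P = 5,192.3770 / 716.7850 = 7.24398 years.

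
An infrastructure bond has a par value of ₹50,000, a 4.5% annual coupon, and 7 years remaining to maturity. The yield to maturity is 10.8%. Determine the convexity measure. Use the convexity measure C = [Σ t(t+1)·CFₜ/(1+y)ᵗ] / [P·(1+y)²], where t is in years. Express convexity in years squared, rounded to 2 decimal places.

36.79

With y = 0.108:
  t   CF        PV=CF/(1+0.108)^t    t·PV        t(t+1)·PV
  1     2,250.00     2,030.6859     2,030.6859       4,061.3718
  2     2,250.00     1,832.7490     3,665.4981      10,996.4942
  3     2,250.00     1,654.1056     4,962.3169      19,849.2674
  4     2,250.00     1,492.8751     5,971.5004      29,857.5021
  5     2,250.00     1,347.3602     6,736.8010      40,420.8062
  6     2,250.00     1,216.0291     7,296.1744      51,073.2208
  7    52,250.00    25,486.3693   178,404.5852   1,427,236.6816
  Σ                 35,060.1743   209,067.5619   1,583,495.3441
P = 35,060.1743.
Convexity = Σ t(t+1)·PV / [P·(1+y)²] = 1,583,495.3441 / (35,060.1743 × 1.227664) = 36.78944.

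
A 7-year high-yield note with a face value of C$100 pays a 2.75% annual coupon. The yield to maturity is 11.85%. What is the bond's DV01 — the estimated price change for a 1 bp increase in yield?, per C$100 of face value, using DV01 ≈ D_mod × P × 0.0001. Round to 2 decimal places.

C$0.03

Periodic yield y = 0.1185.
  t   CF        PV=CF/(1+0.1185)^t    t·PV
  1         2.75         2.4586         2.4586
  2         2.75         2.1982         4.3963
  3         2.75         1.9653         5.8958
  4         2.75         1.7571         7.0283
  5         2.75         1.5709         7.8546
  6         2.75         1.4045         8.4269
  7       102.75        46.9170       328.4188
  Σ                     58.2715       364.4793
P = 58.2715; D_Mac = 6.25484 yrs; D_mod = 5.59217 yrs.
DV01 ≈ 5.59217 × 58.2715 × 0.0001 = 0.032586.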